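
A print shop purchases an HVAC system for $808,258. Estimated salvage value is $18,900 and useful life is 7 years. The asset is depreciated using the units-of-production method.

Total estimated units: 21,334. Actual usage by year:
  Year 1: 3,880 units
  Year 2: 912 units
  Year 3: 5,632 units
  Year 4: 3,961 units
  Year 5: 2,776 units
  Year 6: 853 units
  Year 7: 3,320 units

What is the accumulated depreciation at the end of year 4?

$532,245

Depreciable base = $808,258 − $18,900 = $789,358.
Rate = $789,358 / 21,334 units = $37 per unit.
Year 1: 3,880 × $37 = $143,560. Book value $664,698.
Year 2: 912 × $37 = $33,744. Book value $630,954.
Year 3: 5,632 × $37 = $208,384. Book value $422,570.
Year 4: 3,961 × $37 = $146,557. Book value $276,013.
Accumulated through year 4 = $808,258 − $276,013 = $532,245.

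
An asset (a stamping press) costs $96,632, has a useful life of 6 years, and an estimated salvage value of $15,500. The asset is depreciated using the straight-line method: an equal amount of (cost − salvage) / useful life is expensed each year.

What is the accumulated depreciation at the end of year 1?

$13,522

Depreciable base = $96,632 − $15,500 = $81,132.
Annual expense = $81,132 / 6 = $13,522.
End of year 1: book value $83,110.
Accumulated through year 1 = $96,632 − $83,110 = $13,522.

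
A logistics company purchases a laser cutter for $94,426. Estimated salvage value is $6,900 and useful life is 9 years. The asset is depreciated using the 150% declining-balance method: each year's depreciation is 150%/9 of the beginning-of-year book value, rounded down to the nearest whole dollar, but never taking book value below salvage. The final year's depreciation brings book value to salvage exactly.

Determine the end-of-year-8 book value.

$21,963

Depreciable base = $94,426 − $6,900 = $87,526.
Year 1: ⌊$94,426 × 150%/9⌋ = $15,737. Book value $78,689.
Year 2: ⌊$78,689 × 150%/9⌋ = $13,114. Book value $65,575.
Year 3: ⌊$65,575 × 150%/9⌋ = $10,929. Book value $54,646.
Year 4: ⌊$54,646 × 150%/9⌋ = $9,107. Book value $45,539.
Year 5: ⌊$45,539 × 150%/9⌋ = $7,589. Book value $37,950.
Year 6: ⌊$37,950 × 150%/9⌋ = $6,325. Book value $31,625.
Year 7: ⌊$31,625 × 150%/9⌋ = $5,270. Book value $26,355.
Year 8: ⌊$26,355 × 150%/9⌋ = $4,392. Book value $21,963.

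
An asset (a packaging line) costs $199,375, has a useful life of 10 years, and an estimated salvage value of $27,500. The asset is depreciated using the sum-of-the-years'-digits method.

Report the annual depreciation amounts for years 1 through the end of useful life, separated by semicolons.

$31,250; $28,125; $25,000; $21,875; $18,750; $15,625; $12,500; $9,375; $6,250; $3,125

Depreciable base = $199,375 − $27,500 = $171,875.
Sum of the years' digits = 10+9+8+7+6+5+4+3+2+1 = 55.
Year 1: $171,875 × 10/55 = $31,250. Book value $168,125.
Year 2: $171,875 × 9/55 = $28,125. Book value $140,000.
Year 3: $171,875 × 8/55 = $25,000. Book value $115,000.
Year 4: $171,875 × 7/55 = $21,875. Book value $93,125.
Year 5: $171,875 × 6/55 = $18,750. Book value $74,375.
Year 6: $171,875 × 5/55 = $15,625. Book value $58,750.
Year 7: $171,875 × 4/55 = $12,500. Book value $46,250.
Year 8: $171,875 × 3/55 = $9,375. Book value $36,875.
Year 9: $171,875 × 2/55 = $6,250. Book value $30,625.
Year 10: $171,875 × 1/55 = $3,125. Book value $27,500.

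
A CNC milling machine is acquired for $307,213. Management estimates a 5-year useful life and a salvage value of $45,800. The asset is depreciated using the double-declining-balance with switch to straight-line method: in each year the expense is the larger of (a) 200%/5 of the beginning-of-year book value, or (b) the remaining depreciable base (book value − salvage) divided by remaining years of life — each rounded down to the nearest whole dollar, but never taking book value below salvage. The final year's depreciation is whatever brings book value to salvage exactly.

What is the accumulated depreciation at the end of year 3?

$240,854

Depreciable base = $307,213 − $45,800 = $261,413.
Year 1: DB = ⌊$307,213 × 200%/5⌋ = $122,885; SL = ⌊$261,413/5⌋ = $52,282 → take DB $122,885. Book value $184,328.
Year 2: DB = ⌊$184,328 × 200%/5⌋ = $73,731; SL = ⌊$138,528/4⌋ = $34,632 → take DB $73,731. Book value $110,597.
Year 3: DB = ⌊$110,597 × 200%/5⌋ = $44,238; SL = ⌊$64,797/3⌋ = $21,599 → take DB $44,238. Book value $66,359.
Accumulated through year 3 = $307,213 − $66,359 = $240,854.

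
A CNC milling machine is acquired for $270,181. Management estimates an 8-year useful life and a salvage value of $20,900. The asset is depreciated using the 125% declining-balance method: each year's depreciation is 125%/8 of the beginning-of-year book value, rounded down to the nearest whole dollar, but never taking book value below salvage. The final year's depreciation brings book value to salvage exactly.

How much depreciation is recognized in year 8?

$61,355

Depreciable base = $270,181 − $20,900 = $249,281.
Year 1: ⌊$270,181 × 125%/8⌋ = $42,215. Book value $227,966.
Year 2: ⌊$227,966 × 125%/8⌋ = $35,619. Book value $192,347.
Year 3: ⌊$192,347 × 125%/8⌋ = $30,054. Book value $162,293.
Year 4: ⌊$162,293 × 125%/8⌋ = $25,358. Book value $136,935.
Year 5: ⌊$136,935 × 125%/8⌋ = $21,396. Book value $115,539.
Year 6: ⌊$115,539 × 125%/8⌋ = $18,052. Book value $97,487.
Year 7: ⌊$97,487 × 125%/8⌋ = $15,232. Book value $82,255.
Year 8 (final): $82,255 − $20,900 = $61,355. Book value $20,900.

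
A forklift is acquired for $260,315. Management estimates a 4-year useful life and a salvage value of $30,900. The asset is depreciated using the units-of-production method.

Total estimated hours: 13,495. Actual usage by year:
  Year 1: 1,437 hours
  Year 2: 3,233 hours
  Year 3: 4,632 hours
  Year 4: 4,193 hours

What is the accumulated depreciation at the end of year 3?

$158,134

Depreciable base = $260,315 − $30,900 = $229,415.
Rate = $229,415 / 13,495 hours = $17 per hour.
Year 1: 1,437 × $17 = $24,429. Book value $235,886.
Year 2: 3,233 × $17 = $54,961. Book value $180,925.
Year 3: 4,632 × $17 = $78,744. Book value $102,181.
Accumulated through year 3 = $260,315 − $102,181 = $158,134.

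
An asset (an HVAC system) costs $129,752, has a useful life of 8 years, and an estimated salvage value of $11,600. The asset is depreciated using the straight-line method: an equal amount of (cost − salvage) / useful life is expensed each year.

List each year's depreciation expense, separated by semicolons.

$14,769; $14,769; $14,769; $14,769; $14,769; $14,769; $14,769; $14,769

Depreciable base = $129,752 − $11,600 = $118,152.
Annual expense = $118,152 / 8 = $14,769.
End of year 1: book value $114,983.
End of year 2: book value $100,214.
End of year 3: book value $85,445.
End of year 4: book value $70,676.
End of year 5: book value $55,907.
End of year 6: book value $41,138.
End of year 7: book value $26,369.
End of year 8: book value $11,600.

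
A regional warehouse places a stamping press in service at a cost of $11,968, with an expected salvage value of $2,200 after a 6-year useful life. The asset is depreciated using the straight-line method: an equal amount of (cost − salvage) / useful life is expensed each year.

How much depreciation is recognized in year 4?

Depreciable base = $11,968 − $2,200 = $9,768.
Annual expense = $9,768 / 6 = $1,628.

$1,628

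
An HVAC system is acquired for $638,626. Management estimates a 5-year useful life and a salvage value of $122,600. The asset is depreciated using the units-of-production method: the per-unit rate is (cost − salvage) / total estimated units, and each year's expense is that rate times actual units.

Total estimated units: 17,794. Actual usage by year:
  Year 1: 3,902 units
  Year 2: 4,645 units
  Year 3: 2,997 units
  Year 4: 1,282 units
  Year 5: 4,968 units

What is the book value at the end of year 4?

Depreciable base = $638,626 − $122,600 = $516,026.
Rate = $516,026 / 17,794 units = $29 per unit.
Year 1: 3,902 × $29 = $113,158. Book value $525,468.
Year 2: 4,645 × $29 = $134,705. Book value $390,763.
Year 3: 2,997 × $29 = $86,913. Book value $303,850.
Year 4: 1,282 × $29 = $37,178. Book value $266,672.

$266,672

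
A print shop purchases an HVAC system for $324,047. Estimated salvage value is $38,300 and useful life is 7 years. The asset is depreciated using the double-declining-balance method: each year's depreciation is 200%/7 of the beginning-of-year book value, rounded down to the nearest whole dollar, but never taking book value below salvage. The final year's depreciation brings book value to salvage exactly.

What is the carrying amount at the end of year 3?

$118,094

Depreciable base = $324,047 − $38,300 = $285,747.
Year 1: ⌊$324,047 × 200%/7⌋ = $92,584. Book value $231,463.
Year 2: ⌊$231,463 × 200%/7⌋ = $66,132. Book value $165,331.
Year 3: ⌊$165,331 × 200%/7⌋ = $47,237. Book value $118,094.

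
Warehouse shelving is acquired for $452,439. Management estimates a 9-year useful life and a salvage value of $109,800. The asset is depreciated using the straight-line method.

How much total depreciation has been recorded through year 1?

$38,071

Depreciable base = $452,439 − $109,800 = $342,639.
Annual expense = $342,639 / 9 = $38,071.
End of year 1: book value $414,368.
Accumulated through year 1 = $452,439 − $414,368 = $38,071.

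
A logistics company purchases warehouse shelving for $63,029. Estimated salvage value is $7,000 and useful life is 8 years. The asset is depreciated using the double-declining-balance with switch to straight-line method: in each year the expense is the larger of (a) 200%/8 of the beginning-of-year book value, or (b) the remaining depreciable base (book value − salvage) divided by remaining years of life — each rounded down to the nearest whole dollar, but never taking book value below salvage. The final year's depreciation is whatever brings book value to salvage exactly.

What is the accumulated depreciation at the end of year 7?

Depreciable base = $63,029 − $7,000 = $56,029.
Year 1: DB = ⌊$63,029 × 200%/8⌋ = $15,757; SL = ⌊$56,029/8⌋ = $7,003 → take DB $15,757. Book value $47,272.
Year 2: DB = ⌊$47,272 × 200%/8⌋ = $11,818; SL = ⌊$40,272/7⌋ = $5,753 → take DB $11,818. Book value $35,454.
Year 3: DB = ⌊$35,454 × 200%/8⌋ = $8,863; SL = ⌊$28,454/6⌋ = $4,742 → take DB $8,863. Book value $26,591.
Year 4: DB = ⌊$26,591 × 200%/8⌋ = $6,647; SL = ⌊$19,591/5⌋ = $3,918 → take DB $6,647. Book value $19,944.
Year 5: DB = ⌊$19,944 × 200%/8⌋ = $4,986; SL = ⌊$12,944/4⌋ = $3,236 → take DB $4,986. Book value $14,958.
Year 6: DB = ⌊$14,958 × 200%/8⌋ = $3,739; SL = ⌊$7,958/3⌋ = $2,652 → take DB $3,739. Book value $11,219.
Year 7: DB = ⌊$11,219 × 200%/8⌋ = $2,804; SL = ⌊$4,219/2⌋ = $2,109 → take DB $2,804. Book value $8,415.
Accumulated through year 7 = $63,029 − $8,415 = $54,614.

$54,614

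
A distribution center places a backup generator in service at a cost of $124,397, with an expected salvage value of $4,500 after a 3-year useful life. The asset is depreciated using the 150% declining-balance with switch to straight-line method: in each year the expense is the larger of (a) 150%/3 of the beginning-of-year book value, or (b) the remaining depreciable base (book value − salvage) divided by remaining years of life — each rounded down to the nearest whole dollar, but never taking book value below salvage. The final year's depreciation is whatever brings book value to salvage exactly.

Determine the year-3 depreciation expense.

Depreciable base = $124,397 − $4,500 = $119,897.
Year 1: DB = ⌊$124,397 × 150%/3⌋ = $62,198; SL = ⌊$119,897/3⌋ = $39,965 → take DB $62,198. Book value $62,199.
Year 2: DB = ⌊$62,199 × 150%/3⌋ = $31,099; SL = ⌊$57,699/2⌋ = $28,849 → take DB $31,099. Book value $31,100.
Year 3 (final): $31,100 − $4,500 = $26,600. Book value $4,500.

$26,600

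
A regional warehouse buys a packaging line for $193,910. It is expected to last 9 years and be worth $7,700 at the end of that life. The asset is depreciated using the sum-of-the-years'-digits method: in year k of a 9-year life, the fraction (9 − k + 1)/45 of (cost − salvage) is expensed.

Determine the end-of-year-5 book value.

Depreciable base = $193,910 − $7,700 = $186,210.
Sum of the years' digits = 9+8+7+6+5+4+3+2+1 = 45.
Year 1: $186,210 × 9/45 = $37,242. Book value $156,668.
Year 2: $186,210 × 8/45 = $33,104. Book value $123,564.
Year 3: $186,210 × 7/45 = $28,966. Book value $94,598.
Year 4: $186,210 × 6/45 = $24,828. Book value $69,770.
Year 5: $186,210 × 5/45 = $20,690. Book value $49,080.

$49,080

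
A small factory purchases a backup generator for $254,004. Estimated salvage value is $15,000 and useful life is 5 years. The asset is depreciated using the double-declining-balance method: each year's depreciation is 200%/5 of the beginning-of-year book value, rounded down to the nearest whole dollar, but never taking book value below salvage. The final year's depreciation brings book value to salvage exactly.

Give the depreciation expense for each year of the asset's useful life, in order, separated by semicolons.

Depreciable base = $254,004 − $15,000 = $239,004.
Year 1: ⌊$254,004 × 200%/5⌋ = $101,601. Book value $152,403.
Year 2: ⌊$152,403 × 200%/5⌋ = $60,961. Book value $91,442.
Year 3: ⌊$91,442 × 200%/5⌋ = $36,576. Book value $54,866.
Year 4: ⌊$54,866 × 200%/5⌋ = $21,946. Book value $32,920.
Year 5 (final): $32,920 − $15,000 = $17,920. Book value $15,000.

$101,601; $60,961; $36,576; $21,946; $17,920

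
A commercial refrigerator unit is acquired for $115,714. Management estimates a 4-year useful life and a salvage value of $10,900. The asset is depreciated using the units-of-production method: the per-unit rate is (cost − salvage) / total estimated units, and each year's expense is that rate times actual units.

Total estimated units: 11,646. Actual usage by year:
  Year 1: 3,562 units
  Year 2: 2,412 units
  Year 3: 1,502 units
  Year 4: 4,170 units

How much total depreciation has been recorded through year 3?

Depreciable base = $115,714 − $10,900 = $104,814.
Rate = $104,814 / 11,646 units = $9 per unit.
Year 1: 3,562 × $9 = $32,058. Book value $83,656.
Year 2: 2,412 × $9 = $21,708. Book value $61,948.
Year 3: 1,502 × $9 = $13,518. Book value $48,430.
Accumulated through year 3 = $115,714 − $48,430 = $67,284.

$67,284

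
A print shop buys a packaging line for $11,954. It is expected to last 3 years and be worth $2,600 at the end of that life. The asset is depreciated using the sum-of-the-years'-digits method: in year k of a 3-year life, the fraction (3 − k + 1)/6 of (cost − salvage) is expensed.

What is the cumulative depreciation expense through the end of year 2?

Depreciable base = $11,954 − $2,600 = $9,354.
Sum of the years' digits = 3+2+1 = 6.
Year 1: $9,354 × 3/6 = $4,677. Book value $7,277.
Year 2: $9,354 × 2/6 = $3,118. Book value $4,159.
Accumulated through year 2 = $11,954 − $4,159 = $7,795.

$7,795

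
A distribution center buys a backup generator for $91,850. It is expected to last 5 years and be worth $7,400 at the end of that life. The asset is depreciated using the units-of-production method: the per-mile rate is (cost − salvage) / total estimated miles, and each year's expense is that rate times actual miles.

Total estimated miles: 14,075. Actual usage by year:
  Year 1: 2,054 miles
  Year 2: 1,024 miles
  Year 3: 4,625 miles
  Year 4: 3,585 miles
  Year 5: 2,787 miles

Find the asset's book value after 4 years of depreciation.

$24,122

Depreciable base = $91,850 − $7,400 = $84,450.
Rate = $84,450 / 14,075 miles = $6 per mile.
Year 1: 2,054 × $6 = $12,324. Book value $79,526.
Year 2: 1,024 × $6 = $6,144. Book value $73,382.
Year 3: 4,625 × $6 = $27,750. Book value $45,632.
Year 4: 3,585 × $6 = $21,510. Book value $24,122.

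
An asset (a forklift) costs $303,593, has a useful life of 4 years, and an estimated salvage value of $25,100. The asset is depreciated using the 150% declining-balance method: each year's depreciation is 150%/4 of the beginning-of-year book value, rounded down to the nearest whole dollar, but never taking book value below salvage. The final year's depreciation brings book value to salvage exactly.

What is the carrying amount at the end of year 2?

$118,592

Depreciable base = $303,593 − $25,100 = $278,493.
Year 1: ⌊$303,593 × 150%/4⌋ = $113,847. Book value $189,746.
Year 2: ⌊$189,746 × 150%/4⌋ = $71,154. Book value $118,592.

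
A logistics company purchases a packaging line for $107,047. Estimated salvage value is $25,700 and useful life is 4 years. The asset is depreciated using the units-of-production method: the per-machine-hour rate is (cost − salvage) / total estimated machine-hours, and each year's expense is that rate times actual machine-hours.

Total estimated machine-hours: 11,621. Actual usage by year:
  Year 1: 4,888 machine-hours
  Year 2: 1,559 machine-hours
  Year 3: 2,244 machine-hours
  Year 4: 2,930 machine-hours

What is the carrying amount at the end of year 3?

$46,210

Depreciable base = $107,047 − $25,700 = $81,347.
Rate = $81,347 / 11,621 machine-hours = $7 per machine-hour.
Year 1: 4,888 × $7 = $34,216. Book value $72,831.
Year 2: 1,559 × $7 = $10,913. Book value $61,918.
Year 3: 2,244 × $7 = $15,708. Book value $46,210.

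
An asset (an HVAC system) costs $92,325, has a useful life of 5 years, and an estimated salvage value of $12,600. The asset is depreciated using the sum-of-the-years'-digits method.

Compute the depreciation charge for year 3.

$15,945

Depreciable base = $92,325 − $12,600 = $79,725.
Sum of the years' digits = 5+4+3+2+1 = 15.
Year 1: $79,725 × 5/15 = $26,575. Book value $65,750.
Year 2: $79,725 × 4/15 = $21,260. Book value $44,490.
Year 3: $79,725 × 3/15 = $15,945. Book value $28,545.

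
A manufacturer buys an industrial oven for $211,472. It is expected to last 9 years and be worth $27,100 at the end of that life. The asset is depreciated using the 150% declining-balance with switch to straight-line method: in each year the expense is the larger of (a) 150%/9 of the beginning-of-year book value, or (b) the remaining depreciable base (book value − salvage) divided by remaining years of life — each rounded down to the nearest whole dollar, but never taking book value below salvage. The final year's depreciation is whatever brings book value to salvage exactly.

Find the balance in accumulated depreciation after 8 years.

Depreciable base = $211,472 − $27,100 = $184,372.
Year 1: DB = ⌊$211,472 × 150%/9⌋ = $35,245; SL = ⌊$184,372/9⌋ = $20,485 → take DB $35,245. Book value $176,227.
Year 2: DB = ⌊$176,227 × 150%/9⌋ = $29,371; SL = ⌊$149,127/8⌋ = $18,640 → take DB $29,371. Book value $146,856.
Year 3: DB = ⌊$146,856 × 150%/9⌋ = $24,476; SL = ⌊$119,756/7⌋ = $17,108 → take DB $24,476. Book value $122,380.
Year 4: DB = ⌊$122,380 × 150%/9⌋ = $20,396; SL = ⌊$95,280/6⌋ = $15,880 → take DB $20,396. Book value $101,984.
Year 5: DB = ⌊$101,984 × 150%/9⌋ = $16,997; SL = ⌊$74,884/5⌋ = $14,976 → take DB $16,997. Book value $84,987.
Year 6: DB = ⌊$84,987 × 150%/9⌋ = $14,164; SL = ⌊$57,887/4⌋ = $14,471 → take SL $14,471. Book value $70,516.
Year 7: DB = ⌊$70,516 × 150%/9⌋ = $11,752; SL = ⌊$43,416/3⌋ = $14,472 → take SL $14,472. Book value $56,044.
Year 8: DB = ⌊$56,044 × 150%/9⌋ = $9,340; SL = ⌊$28,944/2⌋ = $14,472 → take SL $14,472. Book value $41,572.
Accumulated through year 8 = $211,472 − $41,572 = $169,900.

$169,900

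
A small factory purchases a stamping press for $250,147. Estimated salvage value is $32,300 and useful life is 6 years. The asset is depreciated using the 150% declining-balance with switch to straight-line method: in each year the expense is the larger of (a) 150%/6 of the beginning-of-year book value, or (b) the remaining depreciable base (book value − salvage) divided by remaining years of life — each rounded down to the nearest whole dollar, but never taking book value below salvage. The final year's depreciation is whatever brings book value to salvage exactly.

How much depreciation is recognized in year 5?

$23,424

Depreciable base = $250,147 − $32,300 = $217,847.
Year 1: DB = ⌊$250,147 × 150%/6⌋ = $62,536; SL = ⌊$217,847/6⌋ = $36,307 → take DB $62,536. Book value $187,611.
Year 2: DB = ⌊$187,611 × 150%/6⌋ = $46,902; SL = ⌊$155,311/5⌋ = $31,062 → take DB $46,902. Book value $140,709.
Year 3: DB = ⌊$140,709 × 150%/6⌋ = $35,177; SL = ⌊$108,409/4⌋ = $27,102 → take DB $35,177. Book value $105,532.
Year 4: DB = ⌊$105,532 × 150%/6⌋ = $26,383; SL = ⌊$73,232/3⌋ = $24,410 → take DB $26,383. Book value $79,149.
Year 5: DB = ⌊$79,149 × 150%/6⌋ = $19,787; SL = ⌊$46,849/2⌋ = $23,424 → take SL $23,424. Book value $55,725.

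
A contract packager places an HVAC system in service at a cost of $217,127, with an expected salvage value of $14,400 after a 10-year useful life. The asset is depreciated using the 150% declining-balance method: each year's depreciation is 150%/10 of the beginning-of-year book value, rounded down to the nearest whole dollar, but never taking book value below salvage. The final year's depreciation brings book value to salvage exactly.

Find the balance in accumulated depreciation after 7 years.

Depreciable base = $217,127 − $14,400 = $202,727.
Year 1: ⌊$217,127 × 150%/10⌋ = $32,569. Book value $184,558.
Year 2: ⌊$184,558 × 150%/10⌋ = $27,683. Book value $156,875.
Year 3: ⌊$156,875 × 150%/10⌋ = $23,531. Book value $133,344.
Year 4: ⌊$133,344 × 150%/10⌋ = $20,001. Book value $113,343.
Year 5: ⌊$113,343 × 150%/10⌋ = $17,001. Book value $96,342.
Year 6: ⌊$96,342 × 150%/10⌋ = $14,451. Book value $81,891.
Year 7: ⌊$81,891 × 150%/10⌋ = $12,283. Book value $69,608.
Accumulated through year 7 = $217,127 − $69,608 = $147,519.

$147,519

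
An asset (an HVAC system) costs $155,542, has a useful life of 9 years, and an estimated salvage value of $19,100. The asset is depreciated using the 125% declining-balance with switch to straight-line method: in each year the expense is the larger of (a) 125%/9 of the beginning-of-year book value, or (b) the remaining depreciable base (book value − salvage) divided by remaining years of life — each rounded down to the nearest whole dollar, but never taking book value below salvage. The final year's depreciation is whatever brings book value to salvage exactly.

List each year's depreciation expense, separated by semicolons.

Depreciable base = $155,542 − $19,100 = $136,442.
Year 1: DB = ⌊$155,542 × 125%/9⌋ = $21,603; SL = ⌊$136,442/9⌋ = $15,160 → take DB $21,603. Book value $133,939.
Year 2: DB = ⌊$133,939 × 125%/9⌋ = $18,602; SL = ⌊$114,839/8⌋ = $14,354 → take DB $18,602. Book value $115,337.
Year 3: DB = ⌊$115,337 × 125%/9⌋ = $16,019; SL = ⌊$96,237/7⌋ = $13,748 → take DB $16,019. Book value $99,318.
Year 4: DB = ⌊$99,318 × 125%/9⌋ = $13,794; SL = ⌊$80,218/6⌋ = $13,369 → take DB $13,794. Book value $85,524.
Year 5: DB = ⌊$85,524 × 125%/9⌋ = $11,878; SL = ⌊$66,424/5⌋ = $13,284 → take SL $13,284. Book value $72,240.
Year 6: DB = ⌊$72,240 × 125%/9⌋ = $10,033; SL = ⌊$53,140/4⌋ = $13,285 → take SL $13,285. Book value $58,955.
Year 7: DB = ⌊$58,955 × 125%/9⌋ = $8,188; SL = ⌊$39,855/3⌋ = $13,285 → take SL $13,285. Book value $45,670.
Year 8: DB = ⌊$45,670 × 125%/9⌋ = $6,343; SL = ⌊$26,570/2⌋ = $13,285 → take SL $13,285. Book value $32,385.
Year 9 (final): $32,385 − $19,100 = $13,285. Book value $19,100.

$21,603; $18,602; $16,019; $13,794; $13,284; $13,285; $13,285; $13,285; $13,285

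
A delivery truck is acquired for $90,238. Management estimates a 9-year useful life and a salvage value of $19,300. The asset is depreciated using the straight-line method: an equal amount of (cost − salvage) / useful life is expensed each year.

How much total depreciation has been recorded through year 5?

Depreciable base = $90,238 − $19,300 = $70,938.
Annual expense = $70,938 / 9 = $7,882.
End of year 1: book value $82,356.
End of year 2: book value $74,474.
End of year 3: book value $66,592.
End of year 4: book value $58,710.
End of year 5: book value $50,828.
Accumulated through year 5 = $90,238 − $50,828 = $39,410.

$39,410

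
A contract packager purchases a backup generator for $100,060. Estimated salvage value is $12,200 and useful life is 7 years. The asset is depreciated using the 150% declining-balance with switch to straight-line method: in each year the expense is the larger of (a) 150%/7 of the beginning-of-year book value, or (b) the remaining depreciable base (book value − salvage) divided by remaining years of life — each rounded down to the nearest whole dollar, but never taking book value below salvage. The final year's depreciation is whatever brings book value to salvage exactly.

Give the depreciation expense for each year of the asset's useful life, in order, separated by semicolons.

Depreciable base = $100,060 − $12,200 = $87,860.
Year 1: DB = ⌊$100,060 × 150%/7⌋ = $21,441; SL = ⌊$87,860/7⌋ = $12,551 → take DB $21,441. Book value $78,619.
Year 2: DB = ⌊$78,619 × 150%/7⌋ = $16,846; SL = ⌊$66,419/6⌋ = $11,069 → take DB $16,846. Book value $61,773.
Year 3: DB = ⌊$61,773 × 150%/7⌋ = $13,237; SL = ⌊$49,573/5⌋ = $9,914 → take DB $13,237. Book value $48,536.
Year 4: DB = ⌊$48,536 × 150%/7⌋ = $10,400; SL = ⌊$36,336/4⌋ = $9,084 → take DB $10,400. Book value $38,136.
Year 5: DB = ⌊$38,136 × 150%/7⌋ = $8,172; SL = ⌊$25,936/3⌋ = $8,645 → take SL $8,645. Book value $29,491.
Year 6: DB = ⌊$29,491 × 150%/7⌋ = $6,319; SL = ⌊$17,291/2⌋ = $8,645 → take SL $8,645. Book value $20,846.
Year 7 (final): $20,846 − $12,200 = $8,646. Book value $12,200.

$21,441; $16,846; $13,237; $10,400; $8,645; $8,645; $8,646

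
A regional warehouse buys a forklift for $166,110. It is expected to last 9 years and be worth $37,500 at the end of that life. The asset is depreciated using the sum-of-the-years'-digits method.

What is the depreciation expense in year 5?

Depreciable base = $166,110 − $37,500 = $128,610.
Sum of the years' digits = 9+8+7+6+5+4+3+2+1 = 45.
Year 1: $128,610 × 9/45 = $25,722. Book value $140,388.
Year 2: $128,610 × 8/45 = $22,864. Book value $117,524.
Year 3: $128,610 × 7/45 = $20,006. Book value $97,518.
Year 4: $128,610 × 6/45 = $17,148. Book value $80,370.
Year 5: $128,610 × 5/45 = $14,290. Book value $66,080.

$14,290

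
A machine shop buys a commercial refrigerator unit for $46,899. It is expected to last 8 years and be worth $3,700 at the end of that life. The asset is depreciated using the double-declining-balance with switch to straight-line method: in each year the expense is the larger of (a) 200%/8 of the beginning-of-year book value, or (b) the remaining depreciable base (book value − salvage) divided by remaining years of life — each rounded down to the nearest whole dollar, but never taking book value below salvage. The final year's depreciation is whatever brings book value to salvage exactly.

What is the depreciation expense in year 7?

Depreciable base = $46,899 − $3,700 = $43,199.
Year 1: DB = ⌊$46,899 × 200%/8⌋ = $11,724; SL = ⌊$43,199/8⌋ = $5,399 → take DB $11,724. Book value $35,175.
Year 2: DB = ⌊$35,175 × 200%/8⌋ = $8,793; SL = ⌊$31,475/7⌋ = $4,496 → take DB $8,793. Book value $26,382.
Year 3: DB = ⌊$26,382 × 200%/8⌋ = $6,595; SL = ⌊$22,682/6⌋ = $3,780 → take DB $6,595. Book value $19,787.
Year 4: DB = ⌊$19,787 × 200%/8⌋ = $4,946; SL = ⌊$16,087/5⌋ = $3,217 → take DB $4,946. Book value $14,841.
Year 5: DB = ⌊$14,841 × 200%/8⌋ = $3,710; SL = ⌊$11,141/4⌋ = $2,785 → take DB $3,710. Book value $11,131.
Year 6: DB = ⌊$11,131 × 200%/8⌋ = $2,782; SL = ⌊$7,431/3⌋ = $2,477 → take DB $2,782. Book value $8,349.
Year 7: DB = ⌊$8,349 × 200%/8⌋ = $2,087; SL = ⌊$4,649/2⌋ = $2,324 → take SL $2,324. Book value $6,025.

$2,324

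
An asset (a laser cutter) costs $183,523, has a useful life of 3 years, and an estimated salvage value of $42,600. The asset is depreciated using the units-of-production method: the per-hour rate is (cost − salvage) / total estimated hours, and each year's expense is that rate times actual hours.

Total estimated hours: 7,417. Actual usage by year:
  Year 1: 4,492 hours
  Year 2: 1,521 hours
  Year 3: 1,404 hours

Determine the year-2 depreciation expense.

$28,899

Depreciable base = $183,523 − $42,600 = $140,923.
Rate = $140,923 / 7,417 hours = $19 per hour.
Year 1: 4,492 × $19 = $85,348. Book value $98,175.
Year 2: 1,521 × $19 = $28,899. Book value $69,276.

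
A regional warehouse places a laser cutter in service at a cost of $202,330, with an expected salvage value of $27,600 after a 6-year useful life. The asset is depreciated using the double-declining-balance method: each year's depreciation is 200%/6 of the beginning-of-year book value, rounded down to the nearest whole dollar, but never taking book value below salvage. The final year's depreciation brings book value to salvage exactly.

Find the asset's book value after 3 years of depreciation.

$59,950

Depreciable base = $202,330 − $27,600 = $174,730.
Year 1: ⌊$202,330 × 200%/6⌋ = $67,443. Book value $134,887.
Year 2: ⌊$134,887 × 200%/6⌋ = $44,962. Book value $89,925.
Year 3: ⌊$89,925 × 200%/6⌋ = $29,975. Book value $59,950.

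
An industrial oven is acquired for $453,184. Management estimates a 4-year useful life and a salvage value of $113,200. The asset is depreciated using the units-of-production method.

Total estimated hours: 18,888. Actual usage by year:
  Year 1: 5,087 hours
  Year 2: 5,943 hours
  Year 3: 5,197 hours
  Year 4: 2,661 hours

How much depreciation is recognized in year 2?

Depreciable base = $453,184 − $113,200 = $339,984.
Rate = $339,984 / 18,888 hours = $18 per hour.
Year 1: 5,087 × $18 = $91,566. Book value $361,618.
Year 2: 5,943 × $18 = $106,974. Book value $254,644.

$106,974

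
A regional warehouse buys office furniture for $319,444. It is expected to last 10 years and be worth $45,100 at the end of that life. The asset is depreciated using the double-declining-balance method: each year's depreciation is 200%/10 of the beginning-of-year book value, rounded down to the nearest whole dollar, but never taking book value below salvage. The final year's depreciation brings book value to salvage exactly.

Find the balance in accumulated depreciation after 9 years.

$274,344

Depreciable base = $319,444 − $45,100 = $274,344.
Year 1: ⌊$319,444 × 200%/10⌋ = $63,888. Book value $255,556.
Year 2: ⌊$255,556 × 200%/10⌋ = $51,111. Book value $204,445.
Year 3: ⌊$204,445 × 200%/10⌋ = $40,889. Book value $163,556.
Year 4: ⌊$163,556 × 200%/10⌋ = $32,711. Book value $130,845.
Year 5: ⌊$130,845 × 200%/10⌋ = $26,169. Book value $104,676.
Year 6: ⌊$104,676 × 200%/10⌋ = $20,935. Book value $83,741.
Year 7: ⌊$83,741 × 200%/10⌋ = $16,748. Book value $66,993.
Year 8: ⌊$66,993 × 200%/10⌋ = $13,398. Book value $53,595.
Year 9: ⌊$53,595 × 200%/10⌋ = $10,719, capped at $8,495. Book value $45,100.
Accumulated through year 9 = $319,444 − $45,100 = $274,344.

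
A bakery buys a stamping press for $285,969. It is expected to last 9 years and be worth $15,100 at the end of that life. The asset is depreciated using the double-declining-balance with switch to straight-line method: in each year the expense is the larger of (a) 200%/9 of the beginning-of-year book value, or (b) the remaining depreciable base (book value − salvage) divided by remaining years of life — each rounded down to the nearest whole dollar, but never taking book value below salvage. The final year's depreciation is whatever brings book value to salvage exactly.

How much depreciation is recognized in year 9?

$16,070

Depreciable base = $285,969 − $15,100 = $270,869.
Year 1: DB = ⌊$285,969 × 200%/9⌋ = $63,548; SL = ⌊$270,869/9⌋ = $30,096 → take DB $63,548. Book value $222,421.
Year 2: DB = ⌊$222,421 × 200%/9⌋ = $49,426; SL = ⌊$207,321/8⌋ = $25,915 → take DB $49,426. Book value $172,995.
Year 3: DB = ⌊$172,995 × 200%/9⌋ = $38,443; SL = ⌊$157,895/7⌋ = $22,556 → take DB $38,443. Book value $134,552.
Year 4: DB = ⌊$134,552 × 200%/9⌋ = $29,900; SL = ⌊$119,452/6⌋ = $19,908 → take DB $29,900. Book value $104,652.
Year 5: DB = ⌊$104,652 × 200%/9⌋ = $23,256; SL = ⌊$89,552/5⌋ = $17,910 → take DB $23,256. Book value $81,396.
Year 6: DB = ⌊$81,396 × 200%/9⌋ = $18,088; SL = ⌊$66,296/4⌋ = $16,574 → take DB $18,088. Book value $63,308.
Year 7: DB = ⌊$63,308 × 200%/9⌋ = $14,068; SL = ⌊$48,208/3⌋ = $16,069 → take SL $16,069. Book value $47,239.
Year 8: DB = ⌊$47,239 × 200%/9⌋ = $10,497; SL = ⌊$32,139/2⌋ = $16,069 → take SL $16,069. Book value $31,170.
Year 9 (final): $31,170 − $15,100 = $16,070. Book value $15,100.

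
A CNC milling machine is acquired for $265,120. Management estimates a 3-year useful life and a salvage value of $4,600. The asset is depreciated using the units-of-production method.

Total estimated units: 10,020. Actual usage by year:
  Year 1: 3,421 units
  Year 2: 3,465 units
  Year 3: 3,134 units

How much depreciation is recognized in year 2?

$90,090

Depreciable base = $265,120 − $4,600 = $260,520.
Rate = $260,520 / 10,020 units = $26 per unit.
Year 1: 3,421 × $26 = $88,946. Book value $176,174.
Year 2: 3,465 × $26 = $90,090. Book value $86,084.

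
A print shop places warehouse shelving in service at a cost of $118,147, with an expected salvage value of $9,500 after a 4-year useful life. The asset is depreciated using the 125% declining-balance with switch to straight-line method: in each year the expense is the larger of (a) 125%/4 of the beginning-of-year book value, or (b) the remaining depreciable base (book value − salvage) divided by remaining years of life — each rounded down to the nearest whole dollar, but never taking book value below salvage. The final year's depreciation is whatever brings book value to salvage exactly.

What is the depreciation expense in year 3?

Depreciable base = $118,147 − $9,500 = $108,647.
Year 1: DB = ⌊$118,147 × 125%/4⌋ = $36,920; SL = ⌊$108,647/4⌋ = $27,161 → take DB $36,920. Book value $81,227.
Year 2: DB = ⌊$81,227 × 125%/4⌋ = $25,383; SL = ⌊$71,727/3⌋ = $23,909 → take DB $25,383. Book value $55,844.
Year 3: DB = ⌊$55,844 × 125%/4⌋ = $17,451; SL = ⌊$46,344/2⌋ = $23,172 → take SL $23,172. Book value $32,672.

$23,172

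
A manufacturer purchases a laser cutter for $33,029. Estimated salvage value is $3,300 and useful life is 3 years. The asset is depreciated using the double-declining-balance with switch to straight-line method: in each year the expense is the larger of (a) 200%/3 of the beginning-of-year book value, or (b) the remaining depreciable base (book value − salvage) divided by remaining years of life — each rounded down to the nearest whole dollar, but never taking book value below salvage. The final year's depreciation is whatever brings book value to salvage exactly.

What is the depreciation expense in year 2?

Depreciable base = $33,029 − $3,300 = $29,729.
Year 1: DB = ⌊$33,029 × 200%/3⌋ = $22,019; SL = ⌊$29,729/3⌋ = $9,909 → take DB $22,019. Book value $11,010.
Year 2: DB = ⌊$11,010 × 200%/3⌋ = $7,340; SL = ⌊$7,710/2⌋ = $3,855 → take DB $7,340. Book value $3,670.

$7,340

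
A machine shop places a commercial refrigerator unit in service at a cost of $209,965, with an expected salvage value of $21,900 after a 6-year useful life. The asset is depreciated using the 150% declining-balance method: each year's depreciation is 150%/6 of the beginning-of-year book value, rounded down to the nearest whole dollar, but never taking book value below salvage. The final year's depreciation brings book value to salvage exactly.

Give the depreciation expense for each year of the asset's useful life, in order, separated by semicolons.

Depreciable base = $209,965 − $21,900 = $188,065.
Year 1: ⌊$209,965 × 150%/6⌋ = $52,491. Book value $157,474.
Year 2: ⌊$157,474 × 150%/6⌋ = $39,368. Book value $118,106.
Year 3: ⌊$118,106 × 150%/6⌋ = $29,526. Book value $88,580.
Year 4: ⌊$88,580 × 150%/6⌋ = $22,145. Book value $66,435.
Year 5: ⌊$66,435 × 150%/6⌋ = $16,608. Book value $49,827.
Year 6 (final): $49,827 − $21,900 = $27,927. Book value $21,900.

$52,491; $39,368; $29,526; $22,145; $16,608; $27,927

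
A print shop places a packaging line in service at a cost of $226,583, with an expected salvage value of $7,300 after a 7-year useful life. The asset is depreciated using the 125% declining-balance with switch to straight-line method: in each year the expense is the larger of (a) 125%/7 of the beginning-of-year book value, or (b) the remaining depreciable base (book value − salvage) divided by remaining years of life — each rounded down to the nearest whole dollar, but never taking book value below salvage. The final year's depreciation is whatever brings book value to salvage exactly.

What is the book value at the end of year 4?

$94,652

Depreciable base = $226,583 − $7,300 = $219,283.
Year 1: DB = ⌊$226,583 × 125%/7⌋ = $40,461; SL = ⌊$219,283/7⌋ = $31,326 → take DB $40,461. Book value $186,122.
Year 2: DB = ⌊$186,122 × 125%/7⌋ = $33,236; SL = ⌊$178,822/6⌋ = $29,803 → take DB $33,236. Book value $152,886.
Year 3: DB = ⌊$152,886 × 125%/7⌋ = $27,301; SL = ⌊$145,586/5⌋ = $29,117 → take SL $29,117. Book value $123,769.
Year 4: DB = ⌊$123,769 × 125%/7⌋ = $22,101; SL = ⌊$116,469/4⌋ = $29,117 → take SL $29,117. Book value $94,652.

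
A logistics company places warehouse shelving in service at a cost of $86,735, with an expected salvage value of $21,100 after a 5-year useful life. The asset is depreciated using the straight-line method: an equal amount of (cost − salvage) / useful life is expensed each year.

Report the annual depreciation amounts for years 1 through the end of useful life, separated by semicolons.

Depreciable base = $86,735 − $21,100 = $65,635.
Annual expense = $65,635 / 5 = $13,127.
End of year 1: book value $73,608.
End of year 2: book value $60,481.
End of year 3: book value $47,354.
End of year 4: book value $34,227.
End of year 5: book value $21,100.

$13,127; $13,127; $13,127; $13,127; $13,127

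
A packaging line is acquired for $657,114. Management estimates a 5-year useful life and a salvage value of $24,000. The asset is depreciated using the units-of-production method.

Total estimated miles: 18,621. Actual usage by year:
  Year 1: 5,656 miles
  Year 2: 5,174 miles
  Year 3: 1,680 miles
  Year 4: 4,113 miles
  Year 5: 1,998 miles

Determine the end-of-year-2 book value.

$288,894

Depreciable base = $657,114 − $24,000 = $633,114.
Rate = $633,114 / 18,621 miles = $34 per mile.
Year 1: 5,656 × $34 = $192,304. Book value $464,810.
Year 2: 5,174 × $34 = $175,916. Book value $288,894.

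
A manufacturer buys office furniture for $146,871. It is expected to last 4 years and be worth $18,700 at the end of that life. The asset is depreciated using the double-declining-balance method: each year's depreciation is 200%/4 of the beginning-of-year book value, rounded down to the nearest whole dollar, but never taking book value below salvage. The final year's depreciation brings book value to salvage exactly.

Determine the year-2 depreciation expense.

Depreciable base = $146,871 − $18,700 = $128,171.
Year 1: ⌊$146,871 × 200%/4⌋ = $73,435. Book value $73,436.
Year 2: ⌊$73,436 × 200%/4⌋ = $36,718. Book value $36,718.

$36,718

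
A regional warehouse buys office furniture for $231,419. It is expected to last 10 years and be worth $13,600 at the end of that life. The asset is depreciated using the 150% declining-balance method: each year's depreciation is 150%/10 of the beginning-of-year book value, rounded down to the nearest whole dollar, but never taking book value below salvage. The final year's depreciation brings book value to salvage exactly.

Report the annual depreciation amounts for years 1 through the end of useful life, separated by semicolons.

$34,712; $29,506; $25,080; $21,318; $18,120; $15,402; $13,092; $11,128; $9,459; $40,002

Depreciable base = $231,419 − $13,600 = $217,819.
Year 1: ⌊$231,419 × 150%/10⌋ = $34,712. Book value $196,707.
Year 2: ⌊$196,707 × 150%/10⌋ = $29,506. Book value $167,201.
Year 3: ⌊$167,201 × 150%/10⌋ = $25,080. Book value $142,121.
Year 4: ⌊$142,121 × 150%/10⌋ = $21,318. Book value $120,803.
Year 5: ⌊$120,803 × 150%/10⌋ = $18,120. Book value $102,683.
Year 6: ⌊$102,683 × 150%/10⌋ = $15,402. Book value $87,281.
Year 7: ⌊$87,281 × 150%/10⌋ = $13,092. Book value $74,189.
Year 8: ⌊$74,189 × 150%/10⌋ = $11,128. Book value $63,061.
Year 9: ⌊$63,061 × 150%/10⌋ = $9,459. Book value $53,602.
Year 10 (final): $53,602 − $13,600 = $40,002. Book value $13,600.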